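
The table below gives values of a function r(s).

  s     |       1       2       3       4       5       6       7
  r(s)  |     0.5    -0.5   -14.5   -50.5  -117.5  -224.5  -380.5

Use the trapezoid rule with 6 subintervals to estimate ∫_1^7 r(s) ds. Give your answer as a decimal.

Δs = 1.
T_6 = (1/2)·[0.5 + 2·(-0.5) + 2·(-14.5) + 2·(-50.5) + 2·(-117.5) + 2·(-224.5) + (-380.5)] = -597.5.

-597.5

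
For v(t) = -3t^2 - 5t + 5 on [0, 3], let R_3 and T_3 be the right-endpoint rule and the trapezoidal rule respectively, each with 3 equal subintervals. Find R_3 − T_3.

-21

R_3 = -57.
T_3 = -36.
R_3 − T_3 = -21.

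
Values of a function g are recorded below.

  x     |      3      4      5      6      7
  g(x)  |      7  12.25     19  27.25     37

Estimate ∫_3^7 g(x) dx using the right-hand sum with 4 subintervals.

95.5

Δx = 1.
Sum = 1·[12.25 + 19 + 27.25 + 37] = 95.5.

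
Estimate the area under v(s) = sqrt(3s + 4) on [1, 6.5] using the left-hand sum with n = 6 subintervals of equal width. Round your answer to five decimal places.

20.17287

Δs = (6.5 − 1)/6 = 11/12.
Left endpoints: 1, 23/12, 17/6, 3.75, 14/3, 67/12.
v(1) ≈ 2.64575, v(23/12) ≈ 3.12250, v(17/6) ≈ 3.53553, v(3.75) ≈ 3.90512, v(14/3) ≈ 4.24264, v(67/12) ≈ 4.55522.
Sum = Δs · [v(1) + v(23/12) + v(17/6) + ...].
Sum ≈ 20.17287.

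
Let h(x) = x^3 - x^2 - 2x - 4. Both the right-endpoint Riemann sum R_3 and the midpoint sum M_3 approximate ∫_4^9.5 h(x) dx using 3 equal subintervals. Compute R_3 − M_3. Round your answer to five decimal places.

R_3 ≈ 2319.9814815.
M_3 ≈ 1581.9024884.
R_3 − M_3 ≈ 738.07899.

738.07899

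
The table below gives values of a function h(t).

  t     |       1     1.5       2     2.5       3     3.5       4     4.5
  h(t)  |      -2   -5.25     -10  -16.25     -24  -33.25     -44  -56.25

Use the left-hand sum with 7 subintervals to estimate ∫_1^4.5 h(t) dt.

-67.375

Δt = 0.5.
Sum = 0.5·[(-2) + (-5.25) + (-10) + (-16.25) + (-24) + (-33.25) + (-44)] = -67.375.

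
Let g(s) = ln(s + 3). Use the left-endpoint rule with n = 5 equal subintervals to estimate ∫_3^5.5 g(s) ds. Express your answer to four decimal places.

4.8519

Δs = (5.5 − 3)/5 = 0.5.
Left endpoints: 3, 3.5, 4, 4.5, 5.
g(3) ≈ 1.7918, g(3.5) ≈ 1.8718, g(4) ≈ 1.9459, g(4.5) ≈ 2.0149, g(5) ≈ 2.0794.
Sum = Δs · [g(3) + g(3.5) + g(4) + g(4.5) + g(5)].
Sum ≈ 4.8519.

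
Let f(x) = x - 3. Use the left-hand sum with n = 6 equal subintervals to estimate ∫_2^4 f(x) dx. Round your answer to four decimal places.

-0.3333

Δx = (4 − 2)/6 = 1/3.
Left endpoints: 2, 7/3, 8/3, 3, 10/3, 11/3.
f(2) = -1, f(7/3) = -2/3, f(8/3) = -1/3, f(3) = 0, f(10/3) = 1/3, f(11/3) = 2/3.
Sum = Δx · [f(2) + f(7/3) + f(8/3) + ...].
Sum ≈ -0.3333.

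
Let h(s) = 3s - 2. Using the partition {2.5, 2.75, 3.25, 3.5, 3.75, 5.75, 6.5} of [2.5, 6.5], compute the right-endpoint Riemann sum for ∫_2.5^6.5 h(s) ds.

53.5

Subinterval widths: 0.25, 0.5, 0.25, 0.25, 2, 0.75.
Right endpoints: 2.75, 3.25, 3.5, 3.75, 5.75, 6.5.
h(2.75) = 6.25, h(3.25) = 7.75, h(3.5) = 8.5, h(3.75) = 9.25, h(5.75) = 15.25, h(6.5) = 17.5.
Sum = Σ Δs_i · h(s_i).
Sum = 53.5.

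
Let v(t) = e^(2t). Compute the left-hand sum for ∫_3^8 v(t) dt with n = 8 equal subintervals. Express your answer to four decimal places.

Δt = (8 − 3)/8 = 0.625.
Left endpoints: 3, 3.625, 4.25, 4.875, 5.5, 6.125, 6.75, 7.375.
v(3) ≈ 403.4288, v(3.625) ≈ 1408.1048, v(4.25) ≈ 4914.7688, v(4.875) ≈ 17154.2288, v(5.5) ≈ 59874.1417, v(6.125) ≈ 208981.2889, v(6.75) ≈ 729416.3698, v(7.375) ≈ 2545913.2896.
Sum = Δt · [v(3) + v(3.625) + v(4.25) + ...].
Sum ≈ 2230041.0133.

2230041.0133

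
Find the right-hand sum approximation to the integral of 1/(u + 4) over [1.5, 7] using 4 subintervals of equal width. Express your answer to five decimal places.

0.63452

Δu = (7 − 1.5)/4 = 1.375.
Right endpoints: 2.875, 4.25, 5.625, 7.
f(2.875) = 8/55, f(4.25) = 4/33, f(5.625) = 8/77, f(7) = 1/11.
Sum = Δu · [f(2.875) + f(4.25) + f(5.625) + f(7)].
Sum ≈ 0.63452.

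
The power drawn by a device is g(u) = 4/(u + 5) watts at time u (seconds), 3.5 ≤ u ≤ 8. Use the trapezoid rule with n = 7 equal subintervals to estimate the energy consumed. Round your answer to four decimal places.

1.7006

Δu = (8 − 3.5)/7 = 9/14.
g(3.5) = 8/17, g(29/7) = 0.4375, g(67/14) = 56/137, g(38/7) = 28/73, g(85/14) = 56/155, g(47/7) = 14/41, g(103/14) = 56/173, g(8) = 4/13.
T_7 = (Δu/2)·[g(u_0) + 2g(u_1) + ... + 2g(u_{6}) + g(u_7)].
Sum ≈ 1.7006.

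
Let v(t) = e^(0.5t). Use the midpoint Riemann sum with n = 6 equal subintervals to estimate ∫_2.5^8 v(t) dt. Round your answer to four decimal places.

101.3264

Δt = (8 − 2.5)/6 = 11/12.
Midpoints: 71/24, 3.875, 115/24, 137/24, 6.625, 181/24.
v(71/24) ≈ 4.3893, v(3.875) ≈ 6.9414, v(115/24) ≈ 10.9773, v(137/24) ≈ 17.3600, v(6.625) ≈ 27.4537, v(181/24) ≈ 43.4162.
Sum = Δt · [v(71/24) + v(3.875) + v(115/24) + ...].
Sum ≈ 101.3264.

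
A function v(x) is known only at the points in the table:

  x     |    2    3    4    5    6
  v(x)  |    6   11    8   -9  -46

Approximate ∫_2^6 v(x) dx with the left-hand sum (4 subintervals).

Δx = 1.
Sum = 1·[6 + 11 + 8 + (-9)] = 16.

16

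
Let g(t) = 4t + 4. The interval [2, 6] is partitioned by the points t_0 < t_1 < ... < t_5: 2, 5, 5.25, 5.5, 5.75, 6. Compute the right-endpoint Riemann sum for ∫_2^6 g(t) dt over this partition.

Subinterval widths: 3, 0.25, 0.25, 0.25, 0.25.
Right endpoints: 5, 5.25, 5.5, 5.75, 6.
g(5) = 24, g(5.25) = 25, g(5.5) = 26, g(5.75) = 27, g(6) = 28.
Sum = Σ Δt_i · g(t_i).
Sum = 98.5.

98.5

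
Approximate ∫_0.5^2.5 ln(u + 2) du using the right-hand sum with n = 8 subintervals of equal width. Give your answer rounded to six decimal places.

Δu = (2.5 − 0.5)/8 = 0.25.
Right endpoints: 0.75, 1, 1.25, 1.5, 1.75, 2, 2.25, 2.5.
f(0.75) ≈ 1.011601, f(1) ≈ 1.098612, f(1.25) ≈ 1.178655, f(1.5) ≈ 1.252763, f(1.75) ≈ 1.321756, f(2) ≈ 1.386294, f(2.25) ≈ 1.446919, f(2.5) ≈ 1.504077.
Sum = Δu · [f(0.75) + f(1) + f(1.25) + ...].
Sum ≈ 2.550169.

2.550169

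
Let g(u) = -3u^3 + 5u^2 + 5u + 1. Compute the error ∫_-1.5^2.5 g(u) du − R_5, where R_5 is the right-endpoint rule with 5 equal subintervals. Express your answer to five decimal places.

6.58667

Exact integral: ∫_-1.5^2.5 g(u) du ≈ 20.1666667.
R_5 = 13.58.
Error ≈ 20.1666667 − 13.58 ≈ 6.58667.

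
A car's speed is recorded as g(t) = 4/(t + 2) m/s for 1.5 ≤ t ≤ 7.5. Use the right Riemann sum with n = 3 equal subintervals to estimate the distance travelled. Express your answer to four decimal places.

Δt = (7.5 − 1.5)/3 = 2.
Right endpoints: 3.5, 5.5, 7.5.
g(3.5) = 8/11, g(5.5) = 8/15, g(7.5) = 8/19.
Sum = Δt · [g(3.5) + g(5.5) + g(7.5)].
Sum ≈ 3.3633.

3.3633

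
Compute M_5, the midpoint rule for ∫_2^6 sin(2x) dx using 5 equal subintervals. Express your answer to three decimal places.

-0.835

Δx = (6 − 2)/5 = 0.8.
Midpoints: 2.4, 3.2, 4, 4.8, 5.6.
f(2.4) ≈ -0.996, f(3.2) ≈ 0.117, f(4) ≈ 0.989, f(4.8) ≈ -0.174, f(5.6) ≈ -0.979.
Sum = Δx · [f(2.4) + f(3.2) + f(4) + f(4.8) + f(5.6)].
Sum ≈ -0.835.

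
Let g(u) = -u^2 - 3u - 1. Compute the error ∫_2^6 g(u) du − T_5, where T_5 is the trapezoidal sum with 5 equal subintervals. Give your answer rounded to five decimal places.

0.42667

Exact integral: ∫_2^6 g(u) du ≈ -121.3333333.
T_5 = -121.76.
Error ≈ -121.3333333 − (-121.76) ≈ 0.42667.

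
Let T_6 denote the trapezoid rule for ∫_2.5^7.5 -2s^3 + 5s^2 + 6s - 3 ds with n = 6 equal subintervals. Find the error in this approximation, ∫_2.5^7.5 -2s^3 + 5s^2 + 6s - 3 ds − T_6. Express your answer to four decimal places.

14.4676

Exact integral: ∫_2.5^7.5 f(s) ds ≈ -750.416667.
T_6 ≈ -764.884259.
Error ≈ -750.416667 − (-764.884259) ≈ 14.4676.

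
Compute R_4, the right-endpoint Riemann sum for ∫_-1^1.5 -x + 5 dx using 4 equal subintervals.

11.09375

Δx = (1.5 − (-1))/4 = 0.625.
Right endpoints: -0.375, 0.25, 0.875, 1.5.
f(-0.375) = 5.375, f(0.25) = 4.75, f(0.875) = 4.125, f(1.5) = 3.5.
Sum = Δx · [f(-0.375) + f(0.25) + f(0.875) + f(1.5)].
Sum = 11.09375.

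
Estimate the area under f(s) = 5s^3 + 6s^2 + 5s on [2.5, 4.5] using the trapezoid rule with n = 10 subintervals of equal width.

650.53

Δs = (4.5 − 2.5)/10 = 0.2.
f(2.5) = 128.125, f(2.7) = 155.655, f(2.9) = 186.905, f(3.1) = 222.115, f(3.3) = 261.525, f(3.5) = 305.375, f(3.7) = 353.905, f(3.9) = 407.355, f(4.1) = 465.965, f(4.3) = 529.975, f(4.5) = 599.625.
T_10 = (Δs/2)·[f(s_0) + 2f(s_1) + ... + 2f(s_{9}) + f(s_10)].
Sum = 650.53.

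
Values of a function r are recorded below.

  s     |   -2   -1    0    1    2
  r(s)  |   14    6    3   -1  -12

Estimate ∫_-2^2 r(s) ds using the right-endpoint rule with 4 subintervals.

-4

Δs = 1.
Sum = 1·[6 + 3 + (-1) + (-12)] = -4.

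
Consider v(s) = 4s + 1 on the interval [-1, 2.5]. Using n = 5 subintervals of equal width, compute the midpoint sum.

14

Δs = (2.5 − (-1))/5 = 0.7.
Midpoints: -0.65, 0.05, 0.75, 1.45, 2.15.
v(-0.65) = -1.6, v(0.05) = 1.2, v(0.75) = 4, v(1.45) = 6.8, v(2.15) = 9.6.
Sum = Δs · [v(-0.65) + v(0.05) + v(0.75) + v(1.45) + v(2.15)].
Sum = 14.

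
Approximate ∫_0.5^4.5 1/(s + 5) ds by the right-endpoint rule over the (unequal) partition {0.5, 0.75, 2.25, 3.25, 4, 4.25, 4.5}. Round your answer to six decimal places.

Subinterval widths: 0.25, 1.5, 1, 0.75, 0.25, 0.25.
Right endpoints: 0.75, 2.25, 3.25, 4, 4.25, 4.5.
f(0.75) = 4/23, f(2.25) = 4/29, f(3.25) = 4/33, f(4) = 1/9, f(4.25) = 4/37, f(4.5) = 2/19.
Sum = Σ Δs_i · f(s_i).
Sum ≈ 0.508263.

0.508263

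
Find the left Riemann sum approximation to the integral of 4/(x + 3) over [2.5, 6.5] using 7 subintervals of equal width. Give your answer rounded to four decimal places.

Δx = (6.5 − 2.5)/7 = 4/7.
Left endpoints: 2.5, 43/14, 51/14, 59/14, 67/14, 75/14, 83/14.
f(2.5) = 8/11, f(43/14) = 56/85, f(51/14) = 56/93, f(59/14) = 56/101, f(67/14) = 56/109, f(75/14) = 56/117, f(83/14) = 0.448.
Sum = Δx · [f(2.5) + f(43/14) + f(51/14) + ...].
Sum ≈ 2.2761.

2.2761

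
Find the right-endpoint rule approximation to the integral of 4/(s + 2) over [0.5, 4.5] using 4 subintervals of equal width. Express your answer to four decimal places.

3.3744

Δs = (4.5 − 0.5)/4 = 1.
Right endpoints: 1.5, 2.5, 3.5, 4.5.
f(1.5) = 8/7, f(2.5) = 8/9, f(3.5) = 8/11, f(4.5) = 8/13.
Sum = Δs · [f(1.5) + f(2.5) + f(3.5) + f(4.5)].
Sum ≈ 3.3744.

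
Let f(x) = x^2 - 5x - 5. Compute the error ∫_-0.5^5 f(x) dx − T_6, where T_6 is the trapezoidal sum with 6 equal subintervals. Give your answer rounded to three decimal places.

Exact integral: ∫_-0.5^5 f(x) dx ≈ -47.66667.
T_6 ≈ -46.89641.
Error ≈ -47.66667 − (-46.89641) ≈ -0.770.

-0.770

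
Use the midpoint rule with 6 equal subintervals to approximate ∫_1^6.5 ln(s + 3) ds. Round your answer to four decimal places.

Δs = (6.5 − 1)/6 = 11/12.
Midpoints: 35/24, 2.375, 79/24, 101/24, 5.125, 145/24.
f(35/24) ≈ 1.4948, f(2.375) ≈ 1.6818, f(79/24) ≈ 1.8392, f(101/24) ≈ 1.9752, f(5.125) ≈ 2.0949, f(145/24) ≈ 2.2018.
Sum = Δs · [f(35/24) + f(2.375) + f(79/24) + ...].
Sum ≈ 10.3471.

10.3471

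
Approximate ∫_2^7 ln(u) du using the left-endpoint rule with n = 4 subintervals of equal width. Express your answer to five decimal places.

6.40635

Δu = (7 − 2)/4 = 1.25.
Left endpoints: 2, 3.25, 4.5, 5.75.
f(2) ≈ 0.69315, f(3.25) ≈ 1.17865, f(4.5) ≈ 1.50408, f(5.75) ≈ 1.74920.
Sum = Δu · [f(2) + f(3.25) + f(4.5) + f(5.75)].
Sum ≈ 6.40635.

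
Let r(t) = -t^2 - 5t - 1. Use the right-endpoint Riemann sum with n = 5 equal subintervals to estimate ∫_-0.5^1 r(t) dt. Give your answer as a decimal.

-5.01

Δt = (1 − (-0.5))/5 = 0.3.
Right endpoints: -0.2, 0.1, 0.4, 0.7, 1.
r(-0.2) = -0.04, r(0.1) = -1.51, r(0.4) = -3.16, r(0.7) = -4.99, r(1) = -7.
Sum = Δt · [r(-0.2) + r(0.1) + r(0.4) + r(0.7) + r(1)].
Sum = -5.01.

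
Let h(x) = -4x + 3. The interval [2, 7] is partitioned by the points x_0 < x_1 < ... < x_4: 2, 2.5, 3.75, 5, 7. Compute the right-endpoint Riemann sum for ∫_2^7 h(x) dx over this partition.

Subinterval widths: 0.5, 1.25, 1.25, 2.
Right endpoints: 2.5, 3.75, 5, 7.
h(2.5) = -7, h(3.75) = -12, h(5) = -17, h(7) = -25.
Sum = Σ Δx_i · h(x_i).
Sum = -89.75.

-89.75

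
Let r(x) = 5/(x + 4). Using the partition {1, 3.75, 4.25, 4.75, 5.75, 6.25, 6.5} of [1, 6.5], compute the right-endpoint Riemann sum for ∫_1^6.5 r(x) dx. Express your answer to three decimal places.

Subinterval widths: 2.75, 0.5, 0.5, 1, 0.5, 0.25.
Right endpoints: 3.75, 4.25, 4.75, 5.75, 6.25, 6.5.
r(3.75) = 20/31, r(4.25) = 20/33, r(4.75) = 4/7, r(5.75) = 20/39, r(6.25) = 20/41, r(6.5) = 10/21.
Sum = Σ Δx_i · r(x_i).
Sum ≈ 3.239.

3.239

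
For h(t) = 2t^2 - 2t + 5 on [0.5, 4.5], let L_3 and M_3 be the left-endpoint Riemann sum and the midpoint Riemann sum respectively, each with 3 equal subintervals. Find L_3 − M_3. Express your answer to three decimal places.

L_3 ≈ 41.70370.
M_3 ≈ 59.48148.
L_3 − M_3 ≈ -17.778.

-17.778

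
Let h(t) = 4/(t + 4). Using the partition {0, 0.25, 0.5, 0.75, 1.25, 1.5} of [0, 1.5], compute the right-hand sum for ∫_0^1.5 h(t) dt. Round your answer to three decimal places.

1.231

Subinterval widths: 0.25, 0.25, 0.25, 0.5, 0.25.
Right endpoints: 0.25, 0.5, 0.75, 1.25, 1.5.
h(0.25) = 16/17, h(0.5) = 8/9, h(0.75) = 16/19, h(1.25) = 16/21, h(1.5) = 8/11.
Sum = Σ Δt_i · h(t_i).
Sum ≈ 1.231.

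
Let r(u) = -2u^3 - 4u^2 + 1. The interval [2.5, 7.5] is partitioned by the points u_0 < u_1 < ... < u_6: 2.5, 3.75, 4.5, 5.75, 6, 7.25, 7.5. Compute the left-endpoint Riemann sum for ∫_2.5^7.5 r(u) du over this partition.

Subinterval widths: 1.25, 0.75, 1.25, 0.25, 1.25, 0.25.
Left endpoints: 2.5, 3.75, 4.5, 5.75, 6, 7.25.
r(2.5) = -55.25, r(3.75) = -160.71875, r(4.5) = -262.25, r(5.75) = -511.46875, r(6) = -575, r(7.25) = -971.40625.
Sum = Σ Δu_i · r(u_i).
Sum = -1606.8828125.

-1606.8828125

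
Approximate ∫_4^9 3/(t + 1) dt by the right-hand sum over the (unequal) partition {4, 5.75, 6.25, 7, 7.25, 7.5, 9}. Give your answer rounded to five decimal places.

Subinterval widths: 1.75, 0.5, 0.75, 0.25, 0.25, 1.5.
Right endpoints: 5.75, 6.25, 7, 7.25, 7.5, 9.
f(5.75) = 4/9, f(6.25) = 12/29, f(7) = 0.375, f(7.25) = 4/11, f(7.5) = 6/17, f(9) = 0.3.
Sum = Σ Δt_i · f(t_i).
Sum ≈ 1.89507.

1.89507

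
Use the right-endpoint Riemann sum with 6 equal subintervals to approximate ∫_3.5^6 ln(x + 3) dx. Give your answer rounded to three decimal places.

Δx = (6 − 3.5)/6 = 5/12.
Right endpoints: 47/12, 13/3, 4.75, 31/6, 67/12, 6.
f(47/12) ≈ 1.934, f(13/3) ≈ 1.992, f(4.75) ≈ 2.048, f(31/6) ≈ 2.100, f(67/12) ≈ 2.150, f(6) ≈ 2.197.
Sum = Δx · [f(47/12) + f(13/3) + f(4.75) + ...].
Sum ≈ 5.175.

5.175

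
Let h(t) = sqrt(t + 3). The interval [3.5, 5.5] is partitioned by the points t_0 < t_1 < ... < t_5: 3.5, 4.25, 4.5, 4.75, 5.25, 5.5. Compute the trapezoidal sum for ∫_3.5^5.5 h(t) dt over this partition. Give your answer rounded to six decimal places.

Subinterval widths: 0.75, 0.25, 0.25, 0.5, 0.25.
h(3.5) ≈ 2.549510, h(4.25) ≈ 2.692582, h(4.5) ≈ 2.738613, h(4.75) ≈ 2.783882, h(5.25) ≈ 2.872281, h(5.5) ≈ 2.915476.
On each subinterval the trapezoid contributes (Δt_i/2)·[h(t_{i-1}) + h(t_i)].
Sum ≈ 5.472506.

5.472506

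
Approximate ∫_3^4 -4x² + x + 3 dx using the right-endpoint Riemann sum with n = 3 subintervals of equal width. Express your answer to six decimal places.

Δx = (4 − 3)/3 = 1/3.
Right endpoints: 10/3, 11/3, 4.
f(10/3) = -343/9, f(11/3) = -424/9, f(4) = -57.
Sum = Δx · [f(10/3) + f(11/3) + f(4)].
Sum ≈ -47.407407.

-47.407407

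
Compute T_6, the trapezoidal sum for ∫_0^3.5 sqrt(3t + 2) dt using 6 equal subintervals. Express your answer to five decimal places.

9.17459

Δt = (3.5 − 0)/6 = 7/12.
f(0) ≈ 1.41421, f(7/12) ≈ 1.93649, f(7/6) ≈ 2.34521, f(1.75) ≈ 2.69258, f(7/3) ≈ 3.00000, f(35/12) ≈ 3.27872, f(3.5) ≈ 3.53553.
T_6 = (Δt/2)·[f(t_0) + 2f(t_1) + ... + 2f(t_{5}) + f(t_6)].
Sum ≈ 9.17459.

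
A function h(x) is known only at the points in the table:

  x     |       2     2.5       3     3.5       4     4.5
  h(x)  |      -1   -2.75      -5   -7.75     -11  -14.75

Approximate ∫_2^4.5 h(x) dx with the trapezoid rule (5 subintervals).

-17.1875

Δx = 0.5.
T_5 = (0.5/2)·[(-1) + 2·(-2.75) + 2·(-5) + 2·(-7.75) + 2·(-11) + (-14.75)] = -17.1875.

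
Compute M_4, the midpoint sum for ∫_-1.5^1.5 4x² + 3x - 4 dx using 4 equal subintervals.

Δx = (1.5 − (-1.5))/4 = 0.75.
Midpoints: -1.125, -0.375, 0.375, 1.125.
f(-1.125) = -2.3125, f(-0.375) = -4.5625, f(0.375) = -2.3125, f(1.125) = 4.4375.
Sum = Δx · [f(-1.125) + f(-0.375) + f(0.375) + f(1.125)].
Sum = -3.5625.

-3.5625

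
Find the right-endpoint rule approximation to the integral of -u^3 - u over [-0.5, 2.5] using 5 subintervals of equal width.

-18.915

Δu = (2.5 − (-0.5))/5 = 0.6.
Right endpoints: 0.1, 0.7, 1.3, 1.9, 2.5.
f(0.1) = -0.101, f(0.7) = -1.043, f(1.3) = -3.497, f(1.9) = -8.759, f(2.5) = -18.125.
Sum = Δu · [f(0.1) + f(0.7) + f(1.3) + f(1.9) + f(2.5)].
Sum = -18.915.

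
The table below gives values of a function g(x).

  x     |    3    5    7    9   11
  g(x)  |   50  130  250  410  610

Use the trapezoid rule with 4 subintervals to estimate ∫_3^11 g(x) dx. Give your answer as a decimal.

2240

Δx = 2.
T_4 = (2/2)·[50 + 2·130 + 2·250 + 2·410 + 610] = 2240.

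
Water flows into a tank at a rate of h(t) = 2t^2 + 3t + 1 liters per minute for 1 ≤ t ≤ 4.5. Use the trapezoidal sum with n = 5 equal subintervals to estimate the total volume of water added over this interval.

93.03

Δt = (4.5 − 1)/5 = 0.7.
h(1) = 6, h(1.7) = 11.88, h(2.4) = 19.72, h(3.1) = 29.52, h(3.8) = 41.28, h(4.5) = 55.
T_5 = (Δt/2)·[h(t_0) + 2h(t_1) + ... + 2h(t_{4}) + h(t_5)].
Sum = 93.03.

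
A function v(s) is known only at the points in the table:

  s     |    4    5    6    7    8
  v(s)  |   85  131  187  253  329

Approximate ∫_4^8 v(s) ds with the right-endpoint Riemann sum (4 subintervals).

900

Δs = 1.
Sum = 1·[131 + 187 + 253 + 329] = 900.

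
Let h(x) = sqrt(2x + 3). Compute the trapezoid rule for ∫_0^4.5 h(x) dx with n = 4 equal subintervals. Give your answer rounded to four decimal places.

12.0943

Δx = (4.5 − 0)/4 = 1.125.
h(0) ≈ 1.7321, h(1.125) ≈ 2.2913, h(2.25) ≈ 2.7386, h(3.375) ≈ 3.1225, h(4.5) ≈ 3.4641.
T_4 = (Δx/2)·[h(x_0) + 2h(x_1) + 2h(x_2) + 2h(x_3) + h(x_4)].
Sum ≈ 12.0943.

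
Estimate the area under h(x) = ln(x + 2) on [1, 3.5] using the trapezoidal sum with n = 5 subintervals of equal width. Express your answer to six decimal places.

3.577126

Δx = (3.5 − 1)/5 = 0.5.
h(1) ≈ 1.098612, h(1.5) ≈ 1.252763, h(2) ≈ 1.386294, h(2.5) ≈ 1.504077, h(3) ≈ 1.609438, h(3.5) ≈ 1.704748.
T_5 = (Δx/2)·[h(x_0) + 2h(x_1) + ... + 2h(x_{4}) + h(x_5)].
Sum ≈ 3.577126.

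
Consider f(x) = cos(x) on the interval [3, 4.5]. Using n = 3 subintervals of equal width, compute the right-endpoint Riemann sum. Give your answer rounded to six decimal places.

-0.900448

Δx = (4.5 − 3)/3 = 0.5.
Right endpoints: 3.5, 4, 4.5.
f(3.5) ≈ -0.936457, f(4) ≈ -0.653644, f(4.5) ≈ -0.210796.
Sum = Δx · [f(3.5) + f(4) + f(4.5)].
Sum ≈ -0.900448.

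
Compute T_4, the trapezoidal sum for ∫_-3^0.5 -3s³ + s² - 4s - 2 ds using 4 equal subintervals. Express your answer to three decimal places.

Δs = (0.5 − (-3))/4 = 0.875.
f(-3) = 100, f(-2.125) = 20379/512, f(-1.25) = 10.421875, f(-0.375) = -103/512, f(0.5) = -4.125.
T_4 = (Δs/2)·[f(s_0) + 2f(s_1) + 2f(s_2) + 2f(s_3) + f(s_4)].
Sum ≈ 85.716.

85.716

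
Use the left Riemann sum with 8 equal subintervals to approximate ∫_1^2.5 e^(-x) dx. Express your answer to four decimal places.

Δx = (2.5 − 1)/8 = 0.1875.
Left endpoints: 1, 1.1875, 1.375, 1.5625, 1.75, 1.9375, 2.125, 2.3125.
f(1) ≈ 0.3679, f(1.1875) ≈ 0.3050, f(1.375) ≈ 0.2528, f(1.5625) ≈ 0.2096, f(1.75) ≈ 0.1738, f(1.9375) ≈ 0.1441, f(2.125) ≈ 0.1194, f(2.3125) ≈ 0.0990.
Sum = Δx · [f(1) + f(1.1875) + f(1.375) + ...].
Sum ≈ 0.3134.

0.3134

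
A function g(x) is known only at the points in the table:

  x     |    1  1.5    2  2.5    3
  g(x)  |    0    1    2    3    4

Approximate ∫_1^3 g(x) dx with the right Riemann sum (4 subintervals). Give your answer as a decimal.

Δx = 0.5.
Sum = 0.5·[1 + 2 + 3 + 4] = 5.

5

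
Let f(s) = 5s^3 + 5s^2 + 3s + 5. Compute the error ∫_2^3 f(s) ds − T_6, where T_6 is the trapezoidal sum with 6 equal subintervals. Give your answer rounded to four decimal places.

Exact integral: ∫_2^3 f(s) ds ≈ 125.416667.
T_6 ≈ 125.613426.
Error ≈ 125.416667 − 125.613426 ≈ -0.1968.

-0.1968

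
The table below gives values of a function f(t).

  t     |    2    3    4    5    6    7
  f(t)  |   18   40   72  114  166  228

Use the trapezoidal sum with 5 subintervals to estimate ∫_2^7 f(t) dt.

Δt = 1.
T_5 = (1/2)·[18 + 2·40 + 2·72 + 2·114 + 2·166 + 228] = 515.

515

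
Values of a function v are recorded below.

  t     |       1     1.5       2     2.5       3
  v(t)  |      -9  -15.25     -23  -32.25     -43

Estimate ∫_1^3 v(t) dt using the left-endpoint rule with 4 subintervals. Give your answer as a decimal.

-39.75

Δt = 0.5.
Sum = 0.5·[(-9) + (-15.25) + (-23) + (-32.25)] = -39.75.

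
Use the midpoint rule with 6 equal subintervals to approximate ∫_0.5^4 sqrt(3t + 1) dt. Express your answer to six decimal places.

9.545050

Δt = (4 − 0.5)/6 = 7/12.
Midpoints: 19/24, 1.375, 47/24, 61/24, 3.125, 89/24.
f(19/24) ≈ 1.837117, f(1.375) ≈ 2.263846, f(47/24) ≈ 2.622022, f(61/24) ≈ 2.936835, f(3.125) ≈ 3.221025, f(89/24) ≈ 3.482097.
Sum = Δt · [f(19/24) + f(1.375) + f(47/24) + ...].
Sum ≈ 9.545050.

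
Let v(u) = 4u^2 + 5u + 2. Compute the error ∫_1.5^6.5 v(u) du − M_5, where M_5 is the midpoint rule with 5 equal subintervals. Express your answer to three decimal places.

Exact integral: ∫_1.5^6.5 v(u) du ≈ 471.66667.
M_5 = 470.
Error ≈ 471.66667 − 470 ≈ 1.667.

1.667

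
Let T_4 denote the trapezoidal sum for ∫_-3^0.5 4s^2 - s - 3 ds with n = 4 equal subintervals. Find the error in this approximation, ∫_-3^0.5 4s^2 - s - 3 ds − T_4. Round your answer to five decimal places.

-1.78646

Exact integral: ∫_-3^0.5 f(s) ds ≈ 30.0416667.
T_4 = 31.828125.
Error ≈ 30.0416667 − 31.828125 ≈ -1.78646.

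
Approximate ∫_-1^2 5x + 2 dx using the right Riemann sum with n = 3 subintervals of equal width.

21

Δx = (2 − (-1))/3 = 1.
Right endpoints: 0, 1, 2.
f(0) = 2, f(1) = 7, f(2) = 12.
Sum = Δx · [f(0) + f(1) + f(2)].
Sum = 21.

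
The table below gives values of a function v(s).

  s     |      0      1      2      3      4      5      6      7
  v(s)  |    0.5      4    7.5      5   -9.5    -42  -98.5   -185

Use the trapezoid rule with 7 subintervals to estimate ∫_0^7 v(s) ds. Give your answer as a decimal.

-225.75

Δs = 1.
T_7 = (1/2)·[0.5 + 2·4 + 2·7.5 + 2·5 + 2·(-9.5) + 2·(-42) + 2·(-98.5) + (-185)] = -225.75.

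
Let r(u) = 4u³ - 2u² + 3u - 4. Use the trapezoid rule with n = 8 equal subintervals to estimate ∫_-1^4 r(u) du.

Δu = (4 − (-1))/8 = 0.625.
r(-1) = -13, r(-0.375) = -5.6171875, r(0.25) = -3.3125, r(0.875) = -0.2265625, r(1.5) = 9.5, r(2.125) = 31.7265625, r(2.75) = 72.3125, r(3.375) = 137.1171875, r(4) = 232.
T_8 = (Δu/2)·[r(u_0) + 2r(u_1) + ... + 2r(u_{7}) + r(u_8)].
Sum = 219.375.

219.375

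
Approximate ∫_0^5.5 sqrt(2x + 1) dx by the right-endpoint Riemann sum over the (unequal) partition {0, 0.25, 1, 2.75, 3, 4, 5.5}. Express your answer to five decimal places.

14.92446

Subinterval widths: 0.25, 0.75, 1.75, 0.25, 1, 1.5.
Right endpoints: 0.25, 1, 2.75, 3, 4, 5.5.
f(0.25) ≈ 1.22474, f(1) ≈ 1.73205, f(2.75) ≈ 2.54951, f(3) ≈ 2.64575, f(4) ≈ 3.00000, f(5.5) ≈ 3.46410.
Sum = Σ Δx_i · f(x_i).
Sum ≈ 14.92446.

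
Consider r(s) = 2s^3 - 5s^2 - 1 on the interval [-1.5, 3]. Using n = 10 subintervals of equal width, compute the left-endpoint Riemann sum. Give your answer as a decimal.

-23.3071875

Δs = (3 − (-1.5))/10 = 0.45.
Left endpoints: -1.5, -1.05, -0.6, -0.15, 0.3, 0.75, 1.2, 1.65, 2.1, 2.55.
r(-1.5) = -19, r(-1.05) = -8.82775, r(-0.6) = -3.232, r(-0.15) = -1.11925, r(0.3) = -1.396, r(0.75) = -2.96875, r(1.2) = -4.744, r(1.65) = -5.62825, r(2.1) = -4.528, r(2.55) = -0.34975.
Sum = Δs · [r(-1.5) + r(-1.05) + r(-0.6) + ...].
Sum = -23.3071875.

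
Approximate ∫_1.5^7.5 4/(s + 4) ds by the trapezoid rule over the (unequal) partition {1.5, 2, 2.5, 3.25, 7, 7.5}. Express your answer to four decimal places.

Subinterval widths: 0.5, 0.5, 0.75, 3.75, 0.5.
f(1.5) = 8/11, f(2) = 2/3, f(2.5) = 8/13, f(3.25) = 16/29, f(7) = 4/11, f(7.5) = 8/23.
On each subinterval the trapezoid contributes (Δs_i/2)·[f(s_{i-1}) + f(s_i)].
Sum ≈ 3.0008.

3.0008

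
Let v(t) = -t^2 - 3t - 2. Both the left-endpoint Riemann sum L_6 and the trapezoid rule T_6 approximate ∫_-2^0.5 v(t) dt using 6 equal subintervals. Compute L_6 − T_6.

L_6 ≈ -1.3744213.
T_6 ≈ -2.1556713.
L_6 − T_6 = 0.78125.

0.78125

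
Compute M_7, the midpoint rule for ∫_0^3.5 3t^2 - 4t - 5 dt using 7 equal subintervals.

0.65625

Δt = (3.5 − 0)/7 = 0.5.
Midpoints: 0.25, 0.75, 1.25, 1.75, 2.25, 2.75, 3.25.
f(0.25) = -5.8125, f(0.75) = -6.3125, f(1.25) = -5.3125, f(1.75) = -2.8125, f(2.25) = 1.1875, f(2.75) = 6.6875, f(3.25) = 13.6875.
Sum = Δt · [f(0.25) + f(0.75) + f(1.25) + ...].
Sum = 0.65625.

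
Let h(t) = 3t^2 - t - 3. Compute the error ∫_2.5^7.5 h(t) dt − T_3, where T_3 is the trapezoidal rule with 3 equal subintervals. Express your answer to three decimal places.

-6.944

Exact integral: ∫_2.5^7.5 h(t) dt = 366.25.
T_3 ≈ 373.19444.
Error ≈ 366.25 − 373.19444 ≈ -6.944.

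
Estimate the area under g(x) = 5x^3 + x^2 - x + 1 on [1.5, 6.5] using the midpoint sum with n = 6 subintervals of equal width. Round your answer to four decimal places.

2282.7662

Δx = (6.5 − 1.5)/6 = 5/6.
Midpoints: 23/12, 2.75, 43/12, 53/12, 5.25, 73/12.
g(23/12) = 65599/1728, g(2.75) = 109.796875, g(43/12) = 415259/1728, g(53/12) = 772189/1728, g(5.25) = 746.828125, g(73/12) = 2000249/1728.
Sum = Δx · [g(23/12) + g(2.75) + g(43/12) + ...].
Sum ≈ 2282.7662.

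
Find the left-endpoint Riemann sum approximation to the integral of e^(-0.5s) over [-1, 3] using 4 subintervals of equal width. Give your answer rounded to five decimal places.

Δs = (3 − (-1))/4 = 1.
Left endpoints: -1, 0, 1, 2.
f(-1) ≈ 1.64872, f(0) ≈ 1.00000, f(1) ≈ 0.60653, f(2) ≈ 0.36788.
Sum = Δs · [f(-1) + f(0) + f(1) + f(2)].
Sum ≈ 3.62313.

3.62313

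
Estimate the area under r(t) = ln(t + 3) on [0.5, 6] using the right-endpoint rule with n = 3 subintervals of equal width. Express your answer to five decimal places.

Δt = (6 − 0.5)/3 = 11/6.
Right endpoints: 7/3, 25/6, 6.
r(7/3) ≈ 1.67398, r(25/6) ≈ 1.96944, r(6) ≈ 2.19722.
Sum = Δt · [r(7/3) + r(25/6) + r(6)].
Sum ≈ 10.70784.

10.70784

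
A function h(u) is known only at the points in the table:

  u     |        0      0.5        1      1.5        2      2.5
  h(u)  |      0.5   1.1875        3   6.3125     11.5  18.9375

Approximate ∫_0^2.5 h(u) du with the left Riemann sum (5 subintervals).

Δu = 0.5.
Sum = 0.5·[0.5 + 1.1875 + 3 + 6.3125 + 11.5] = 11.25.

11.25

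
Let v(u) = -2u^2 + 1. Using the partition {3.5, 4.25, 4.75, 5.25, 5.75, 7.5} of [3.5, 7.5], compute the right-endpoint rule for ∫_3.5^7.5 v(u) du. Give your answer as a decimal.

Subinterval widths: 0.75, 0.5, 0.5, 0.5, 1.75.
Right endpoints: 4.25, 4.75, 5.25, 5.75, 7.5.
v(4.25) = -35.125, v(4.75) = -44.125, v(5.25) = -54.125, v(5.75) = -65.125, v(7.5) = -111.5.
Sum = Σ Δu_i · v(u_i).
Sum = -303.15625.

-303.15625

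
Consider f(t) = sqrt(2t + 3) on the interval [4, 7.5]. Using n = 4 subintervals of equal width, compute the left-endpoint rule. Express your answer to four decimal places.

12.8856

Δt = (7.5 − 4)/4 = 0.875.
Left endpoints: 4, 4.875, 5.75, 6.625.
f(4) ≈ 3.3166, f(4.875) ≈ 3.5707, f(5.75) ≈ 3.8079, f(6.625) ≈ 4.0311.
Sum = Δt · [f(4) + f(4.875) + f(5.75) + f(6.625)].
Sum ≈ 12.8856.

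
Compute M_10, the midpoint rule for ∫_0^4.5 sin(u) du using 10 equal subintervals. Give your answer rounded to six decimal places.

Δu = (4.5 − 0)/10 = 0.45.
Midpoints: 0.225, 0.675, 1.125, 1.575, 2.025, 2.475, 2.925, 3.375, 3.825, 4.275.
f(0.225) ≈ 0.223106, f(0.675) ≈ 0.624897, f(1.125) ≈ 0.902268, f(1.575) ≈ 0.999991, f(2.025) ≈ 0.898611, f(2.475) ≈ 0.618312, f(2.925) ≈ 0.214903, f(3.375) ≈ -0.231294, f(3.825) ≈ -0.631439, f(4.275) ≈ -0.905861.
Sum = Δu · [f(0.225) + f(0.675) + f(1.125) + ...].
Sum ≈ 1.221073.

1.221073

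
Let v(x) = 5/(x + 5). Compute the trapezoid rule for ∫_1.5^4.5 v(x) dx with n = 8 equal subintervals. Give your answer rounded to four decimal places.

Δx = (4.5 − 1.5)/8 = 0.375.
v(1.5) = 10/13, v(1.875) = 8/11, v(2.25) = 20/29, v(2.625) = 40/61, v(3) = 0.625, v(3.375) = 40/67, v(3.75) = 4/7, v(4.125) = 40/73, v(4.5) = 10/19.
T_8 = (Δx/2)·[v(x_0) + 2v(x_1) + ... + 2v(x_{7}) + v(x_8)].
Sum ≈ 1.8982.

1.8982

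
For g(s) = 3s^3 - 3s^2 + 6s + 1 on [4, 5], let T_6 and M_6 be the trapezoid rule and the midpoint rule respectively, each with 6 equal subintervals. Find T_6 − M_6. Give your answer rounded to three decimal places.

T_6 ≈ 243.92361.
M_6 ≈ 243.66319.
T_6 − M_6 ≈ 0.260.

0.260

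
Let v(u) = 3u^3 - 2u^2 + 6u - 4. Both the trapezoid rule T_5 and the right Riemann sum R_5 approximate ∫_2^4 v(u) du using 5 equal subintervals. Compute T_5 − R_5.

T_5 = 172.
R_5 = 203.2.
T_5 − R_5 = -31.2.

-31.2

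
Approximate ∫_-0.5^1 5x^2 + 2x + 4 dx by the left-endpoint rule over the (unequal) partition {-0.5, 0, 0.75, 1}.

7.203125

Subinterval widths: 0.5, 0.75, 0.25.
Left endpoints: -0.5, 0, 0.75.
f(-0.5) = 4.25, f(0) = 4, f(0.75) = 8.3125.
Sum = Σ Δx_i · f(x_i).
Sum = 7.203125.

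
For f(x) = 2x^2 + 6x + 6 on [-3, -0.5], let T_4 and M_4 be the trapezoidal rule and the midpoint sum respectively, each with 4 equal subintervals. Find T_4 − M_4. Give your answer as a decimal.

0.48828125

T_4 = 6.9921875.
M_4 = 6.50390625.
T_4 − M_4 = 0.48828125.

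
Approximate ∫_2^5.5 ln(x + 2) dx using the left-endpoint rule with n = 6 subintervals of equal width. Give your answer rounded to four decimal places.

Δx = (5.5 − 2)/6 = 7/12.
Left endpoints: 2, 31/12, 19/6, 3.75, 13/3, 59/12.
f(2) ≈ 1.3863, f(31/12) ≈ 1.5224, f(19/6) ≈ 1.6422, f(3.75) ≈ 1.7492, f(13/3) ≈ 1.8458, f(59/12) ≈ 1.9339.
Sum = Δx · [f(2) + f(31/12) + f(19/6) + ...].
Sum ≈ 5.8799.

5.8799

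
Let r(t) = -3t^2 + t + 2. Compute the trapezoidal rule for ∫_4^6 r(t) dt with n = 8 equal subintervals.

Δt = (6 − 4)/8 = 0.25.
r(4) = -42, r(4.25) = -47.9375, r(4.5) = -54.25, r(4.75) = -60.9375, r(5) = -68, r(5.25) = -75.4375, r(5.5) = -83.25, r(5.75) = -91.4375, r(6) = -100.
T_8 = (Δt/2)·[r(t_0) + 2r(t_1) + ... + 2r(t_{7}) + r(t_8)].
Sum = -138.0625.

-138.0625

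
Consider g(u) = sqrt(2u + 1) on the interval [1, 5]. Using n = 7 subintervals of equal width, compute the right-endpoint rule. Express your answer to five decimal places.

Δu = (5 − 1)/7 = 4/7.
Right endpoints: 11/7, 15/7, 19/7, 23/7, 27/7, 31/7, 5.
g(11/7) ≈ 2.03540, g(15/7) ≈ 2.29907, g(19/7) ≈ 2.53546, g(23/7) ≈ 2.75162, g(27/7) ≈ 2.95200, g(31/7) ≈ 3.13961, g(5) ≈ 3.31662.
Sum = Δu · [g(11/7) + g(15/7) + g(19/7) + ...].
Sum ≈ 10.87416.

10.87416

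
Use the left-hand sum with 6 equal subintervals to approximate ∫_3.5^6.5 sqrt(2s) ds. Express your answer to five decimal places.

9.20859

Δs = (6.5 − 3.5)/6 = 0.5.
Left endpoints: 3.5, 4, 4.5, 5, 5.5, 6.
f(3.5) ≈ 2.64575, f(4) ≈ 2.82843, f(4.5) ≈ 3.00000, f(5) ≈ 3.16228, f(5.5) ≈ 3.31662, f(6) ≈ 3.46410.
Sum = Δs · [f(3.5) + f(4) + f(4.5) + ...].
Sum ≈ 9.20859.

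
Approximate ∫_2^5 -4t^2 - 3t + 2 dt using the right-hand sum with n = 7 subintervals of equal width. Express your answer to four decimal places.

Δt = (5 − 2)/7 = 3/7.
Right endpoints: 17/7, 20/7, 23/7, 26/7, 29/7, 32/7, 5.
f(17/7) = -1415/49, f(20/7) = -1922/49, f(23/7) = -2501/49, f(26/7) = -3152/49, f(29/7) = -3875/49, f(32/7) = -4670/49, f(5) = -113.
Sum = Δt · [f(17/7) + f(20/7) + f(23/7) + ...].
Sum ≈ -201.7959.

-201.7959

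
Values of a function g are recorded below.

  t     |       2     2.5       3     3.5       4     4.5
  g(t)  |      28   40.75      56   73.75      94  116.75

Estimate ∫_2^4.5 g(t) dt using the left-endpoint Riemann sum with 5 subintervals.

Δt = 0.5.
Sum = 0.5·[28 + 40.75 + 56 + 73.75 + 94] = 146.25.

146.25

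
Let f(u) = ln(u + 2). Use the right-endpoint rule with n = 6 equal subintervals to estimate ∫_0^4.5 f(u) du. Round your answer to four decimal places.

Δu = (4.5 − 0)/6 = 0.75.
Right endpoints: 0.75, 1.5, 2.25, 3, 3.75, 4.5.
f(0.75) ≈ 1.0116, f(1.5) ≈ 1.2528, f(2.25) ≈ 1.4469, f(3) ≈ 1.6094, f(3.75) ≈ 1.7492, f(4.5) ≈ 1.8718.
Sum = Δu · [f(0.75) + f(1.5) + f(2.25) + ...].
Sum ≈ 6.7063.

6.7063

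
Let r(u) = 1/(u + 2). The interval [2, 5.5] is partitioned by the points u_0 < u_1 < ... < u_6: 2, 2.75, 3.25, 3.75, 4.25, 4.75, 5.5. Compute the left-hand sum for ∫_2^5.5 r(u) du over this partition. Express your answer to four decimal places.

0.6661

Subinterval widths: 0.75, 0.5, 0.5, 0.5, 0.5, 0.75.
Left endpoints: 2, 2.75, 3.25, 3.75, 4.25, 4.75.
r(2) = 0.25, r(2.75) = 4/19, r(3.25) = 4/21, r(3.75) = 4/23, r(4.25) = 0.16, r(4.75) = 4/27.
Sum = Σ Δu_i · r(u_i).
Sum ≈ 0.6661.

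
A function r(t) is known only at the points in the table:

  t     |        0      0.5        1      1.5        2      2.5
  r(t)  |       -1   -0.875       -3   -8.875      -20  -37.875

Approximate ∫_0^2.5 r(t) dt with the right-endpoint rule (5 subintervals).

-35.3125

Δt = 0.5.
Sum = 0.5·[(-0.875) + (-3) + (-8.875) + (-20) + (-37.875)] = -35.3125.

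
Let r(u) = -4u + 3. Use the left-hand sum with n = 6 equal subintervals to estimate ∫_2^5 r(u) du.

-30

Δu = (5 − 2)/6 = 0.5.
Left endpoints: 2, 2.5, 3, 3.5, 4, 4.5.
r(2) = -5, r(2.5) = -7, r(3) = -9, r(3.5) = -11, r(4) = -13, r(4.5) = -15.
Sum = Δu · [r(2) + r(2.5) + r(3) + ...].
Sum = -30.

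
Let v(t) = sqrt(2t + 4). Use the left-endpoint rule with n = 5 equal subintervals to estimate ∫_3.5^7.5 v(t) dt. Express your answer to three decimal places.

Δt = (7.5 − 3.5)/5 = 0.8.
Left endpoints: 3.5, 4.3, 5.1, 5.9, 6.7.
v(3.5) ≈ 3.317, v(4.3) ≈ 3.550, v(5.1) ≈ 3.768, v(5.9) ≈ 3.975, v(6.7) ≈ 4.171.
Sum = Δt · [v(3.5) + v(4.3) + v(5.1) + v(5.9) + v(6.7)].
Sum ≈ 15.025.

15.025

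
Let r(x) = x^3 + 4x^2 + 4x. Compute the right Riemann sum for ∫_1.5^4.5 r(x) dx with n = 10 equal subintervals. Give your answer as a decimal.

Δx = (4.5 − 1.5)/10 = 0.3.
Right endpoints: 1.8, 2.1, 2.4, 2.7, 3, 3.3, 3.6, 3.9, 4.2, 4.5.
r(1.8) = 25.992, r(2.1) = 35.301, r(2.4) = 46.464, r(2.7) = 59.643, r(3) = 75, r(3.3) = 92.697, r(3.6) = 112.896, r(3.9) = 135.759, r(4.2) = 161.448, r(4.5) = 190.125.
Sum = Δx · [r(1.8) + r(2.1) + r(2.4) + ...].
Sum = 280.5975.

280.5975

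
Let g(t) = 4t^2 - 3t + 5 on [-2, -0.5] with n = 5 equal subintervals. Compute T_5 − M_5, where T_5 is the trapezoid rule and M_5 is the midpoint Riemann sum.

0.135

T_5 = 23.715.
M_5 = 23.58.
T_5 − M_5 = 0.135.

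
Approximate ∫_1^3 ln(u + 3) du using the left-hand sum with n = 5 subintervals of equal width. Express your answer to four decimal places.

3.1232

Δu = (3 − 1)/5 = 0.4.
Left endpoints: 1, 1.4, 1.8, 2.2, 2.6.
f(1) ≈ 1.3863, f(1.4) ≈ 1.4816, f(1.8) ≈ 1.5686, f(2.2) ≈ 1.6487, f(2.6) ≈ 1.7228.
Sum = Δu · [f(1) + f(1.4) + f(1.8) + f(2.2) + f(2.6)].
Sum ≈ 3.1232.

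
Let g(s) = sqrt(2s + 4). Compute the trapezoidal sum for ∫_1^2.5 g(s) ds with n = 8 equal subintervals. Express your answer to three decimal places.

4.101

Δs = (2.5 − 1)/8 = 0.1875.
g(1) ≈ 2.449, g(1.1875) ≈ 2.525, g(1.375) ≈ 2.598, g(1.5625) ≈ 2.669, g(1.75) ≈ 2.739, g(1.9375) ≈ 2.806, g(2.125) ≈ 2.872, g(2.3125) ≈ 2.937, g(2.5) ≈ 3.000.
T_8 = (Δs/2)·[g(s_0) + 2g(s_1) + ... + 2g(s_{7}) + g(s_8)].
Sum ≈ 4.101.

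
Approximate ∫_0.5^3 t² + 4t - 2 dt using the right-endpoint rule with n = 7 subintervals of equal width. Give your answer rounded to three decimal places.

Δt = (3 − 0.5)/7 = 5/14.
Right endpoints: 6/7, 17/14, 11/7, 27/14, 16/7, 37/14, 3.
f(6/7) = 106/49, f(17/14) = 849/196, f(11/7) = 331/49, f(27/14) = 1849/196, f(16/7) = 606/49, f(37/14) = 3049/196, f(3) = 19.
Sum = Δt · [f(6/7) + f(17/14) + f(11/7) + ...].
Sum ≈ 24.860.

24.860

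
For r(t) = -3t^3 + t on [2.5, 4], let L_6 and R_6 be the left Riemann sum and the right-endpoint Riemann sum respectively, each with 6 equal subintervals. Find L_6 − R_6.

L_6 = -140.33203125.
R_6 = -176.23828125.
L_6 − R_6 = 35.90625.

35.90625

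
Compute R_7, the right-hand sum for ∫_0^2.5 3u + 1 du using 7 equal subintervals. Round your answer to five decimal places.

13.21429

Δu = (2.5 − 0)/7 = 5/14.
Right endpoints: 5/14, 5/7, 15/14, 10/7, 25/14, 15/7, 2.5.
f(5/14) = 29/14, f(5/7) = 22/7, f(15/14) = 59/14, f(10/7) = 37/7, f(25/14) = 89/14, f(15/7) = 52/7, f(2.5) = 8.5.
Sum = Δu · [f(5/14) + f(5/7) + f(15/14) + ...].
Sum ≈ 13.21429.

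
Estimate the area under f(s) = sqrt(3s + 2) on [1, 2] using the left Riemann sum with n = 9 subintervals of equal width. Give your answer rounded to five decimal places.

Δs = (2 − 1)/9 = 1/9.
Left endpoints: 1, 10/9, 11/9, 4/3, 13/9, 14/9, 5/3, 16/9, 17/9.
f(1) ≈ 2.23607, f(10/9) ≈ 2.30940, f(11/9) ≈ 2.38048, f(4/3) ≈ 2.44949, f(13/9) ≈ 2.51661, f(14/9) ≈ 2.58199, f(5/3) ≈ 2.64575, f(16/9) ≈ 2.70801, f(17/9) ≈ 2.76887.
Sum = Δs · [f(1) + f(10/9) + f(11/9) + ...].
Sum ≈ 2.51074.

2.51074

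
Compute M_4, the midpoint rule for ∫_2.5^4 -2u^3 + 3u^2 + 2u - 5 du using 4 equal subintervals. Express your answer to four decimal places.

Δu = (4 − 2.5)/4 = 0.375.
Midpoints: 2.6875, 3.0625, 3.4375, 3.8125.
f(2.6875) = -34363/2048, f(3.0625) = -57721/2048, f(3.4375) = -89935/2048, f(3.8125) = -132301/2048.
Sum = Δu · [f(2.6875) + f(3.0625) + f(3.4375) + f(3.8125)].
Sum ≈ -57.5537.

-57.5537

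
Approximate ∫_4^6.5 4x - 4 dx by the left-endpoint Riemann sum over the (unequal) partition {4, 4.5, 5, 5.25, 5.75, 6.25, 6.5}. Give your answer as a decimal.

40.25

Subinterval widths: 0.5, 0.5, 0.25, 0.5, 0.5, 0.25.
Left endpoints: 4, 4.5, 5, 5.25, 5.75, 6.25.
f(4) = 12, f(4.5) = 14, f(5) = 16, f(5.25) = 17, f(5.75) = 19, f(6.25) = 21.
Sum = Σ Δx_i · f(x_i).
Sum = 40.25.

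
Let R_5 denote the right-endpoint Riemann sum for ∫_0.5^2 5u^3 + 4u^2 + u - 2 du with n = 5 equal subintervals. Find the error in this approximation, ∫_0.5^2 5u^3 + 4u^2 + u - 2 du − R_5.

Exact integral: ∫_0.5^2 f(u) du = 29.296875.
R_5 = 38.19.
Error = 29.296875 − 38.19 = -8.893125.

-8.893125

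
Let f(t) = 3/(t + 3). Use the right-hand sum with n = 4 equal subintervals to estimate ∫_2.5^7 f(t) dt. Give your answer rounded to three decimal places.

Δt = (7 − 2.5)/4 = 1.125.
Right endpoints: 3.625, 4.75, 5.875, 7.
f(3.625) = 24/53, f(4.75) = 12/31, f(5.875) = 24/71, f(7) = 0.3.
Sum = Δt · [f(3.625) + f(4.75) + f(5.875) + f(7)].
Sum ≈ 1.663.

1.663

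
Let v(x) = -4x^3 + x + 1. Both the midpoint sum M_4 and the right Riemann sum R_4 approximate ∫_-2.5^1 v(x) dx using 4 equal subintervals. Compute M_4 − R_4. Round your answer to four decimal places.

M_4 ≈ 36.927734.
R_4 = 15.39453125.
M_4 − R_4 ≈ 21.5332.

21.5332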